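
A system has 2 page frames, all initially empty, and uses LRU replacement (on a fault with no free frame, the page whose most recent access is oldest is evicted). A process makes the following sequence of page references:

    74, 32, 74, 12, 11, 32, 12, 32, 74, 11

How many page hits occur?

2

74 → fault, frames {74}
32 → fault, frames {74,32}
74 → hit
12 → fault, evict 32, frames {74,12}
11 → fault, evict 74, frames {12,11}
32 → fault, evict 12, frames {11,32}
12 → fault, evict 11, frames {32,12}
32 → hit
74 → fault, evict 12, frames {32,74}
11 → fault, evict 32, frames {74,11}
Hits: 2.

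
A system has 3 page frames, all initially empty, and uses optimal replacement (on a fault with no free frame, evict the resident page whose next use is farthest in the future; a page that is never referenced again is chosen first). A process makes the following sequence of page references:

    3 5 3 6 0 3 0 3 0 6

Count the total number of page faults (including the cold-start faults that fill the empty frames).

4

3 → miss, frames [3]
5 → miss, frames [3, 5]
3 → hit
6 → miss, frames [3, 5, 6]
0 → miss, evict 5, frames [3, 6, 0]
3 → hit
0 → hit
3 → hit
0 → hit
6 → hit
Page faults: 4.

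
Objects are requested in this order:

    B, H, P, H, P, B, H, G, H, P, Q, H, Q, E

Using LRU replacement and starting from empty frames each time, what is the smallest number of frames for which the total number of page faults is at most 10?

f=1: 14 faults
f=2: 10 faults
f=3: 7 faults
f=4: 6 faults
f=5: 6 faults
f=6: 6 faults
Smallest f with faults ≤ 10 is 2.

2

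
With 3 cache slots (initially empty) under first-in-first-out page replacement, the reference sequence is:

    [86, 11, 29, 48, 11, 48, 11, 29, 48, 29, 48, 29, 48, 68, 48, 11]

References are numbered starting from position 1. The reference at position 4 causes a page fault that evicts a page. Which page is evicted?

86

pos 1: 86 → fault, frames {86}
pos 2: 11 → fault, frames {86,11}
pos 3: 29 → fault, frames {86,11,29}
pos 4: 48 → fault, evict 86, frames {11,29,48}
At position 4, page 86 is evicted.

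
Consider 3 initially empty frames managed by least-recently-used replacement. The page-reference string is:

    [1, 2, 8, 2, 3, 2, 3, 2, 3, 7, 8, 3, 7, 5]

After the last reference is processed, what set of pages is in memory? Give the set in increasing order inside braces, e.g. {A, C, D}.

{3, 5, 7}

1 → miss, frames (1)
2 → miss, frames (1 2)
8 → miss, frames (1 2 8)
2 → hit
3 → miss, evict 1, frames (8 2 3)
2 → hit
3 → hit
2 → hit
3 → hit
7 → miss, evict 8, frames (2 3 7)
8 → miss, evict 2, frames (3 7 8)
3 → hit
7 → hit
5 → miss, evict 8, frames (3 7 5)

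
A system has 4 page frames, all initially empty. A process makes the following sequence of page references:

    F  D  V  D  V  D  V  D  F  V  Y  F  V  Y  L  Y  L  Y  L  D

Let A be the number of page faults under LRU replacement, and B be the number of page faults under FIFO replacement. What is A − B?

1

Under LRU: F F F . . . . . . . F . . . F . . . . F → 6 faults.
Under FIFO: F F F . . . . . . . F . . . F . . . . . → 5 faults.
A − B = 6 − 5 = 1.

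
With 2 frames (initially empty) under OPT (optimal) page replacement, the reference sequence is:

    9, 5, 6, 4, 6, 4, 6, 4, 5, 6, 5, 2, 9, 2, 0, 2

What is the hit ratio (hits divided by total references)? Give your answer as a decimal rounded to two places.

9 → miss, frames (9)
5 → miss, frames (9 5)
6 → miss, evict 9, frames (5 6)
4 → miss, evict 5, frames (6 4)
6 → hit
4 → hit
6 → hit
4 → hit
5 → miss, evict 4, frames (6 5)
6 → hit
5 → hit
2 → miss, evict 5, frames (6 2)
9 → miss, evict 6, frames (2 9)
2 → hit
0 → miss, evict 9, frames (2 0)
2 → hit
Hits: 8 of 16 references → 8/16 = 0.5000.

0.50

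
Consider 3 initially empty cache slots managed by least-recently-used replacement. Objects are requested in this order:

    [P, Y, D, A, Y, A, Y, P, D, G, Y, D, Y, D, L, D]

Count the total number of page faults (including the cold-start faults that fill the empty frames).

9

P: miss, frames (P)
Y: miss, frames (P Y)
D: miss, frames (P Y D)
A: miss, evict P, frames (Y D A)
Y: hit
A: hit
Y: hit
P: miss, evict D, frames (A Y P)
D: miss, evict A, frames (Y P D)
G: miss, evict Y, frames (P D G)
Y: miss, evict P, frames (D G Y)
D: hit
Y: hit
D: hit
L: miss, evict G, frames (Y D L)
D: hit
Page faults: 9.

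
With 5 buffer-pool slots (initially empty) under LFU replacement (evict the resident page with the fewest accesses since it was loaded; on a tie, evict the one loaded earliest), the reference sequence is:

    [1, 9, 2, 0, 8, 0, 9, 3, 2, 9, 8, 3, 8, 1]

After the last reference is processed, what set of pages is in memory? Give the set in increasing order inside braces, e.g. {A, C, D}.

{0, 1, 3, 8, 9}

1: miss, frames (1)
9: miss, frames (1 9)
2: miss, frames (1 9 2)
0: miss, frames (1 9 2 0)
8: miss, frames (1 9 2 0 8)
0: hit
9: hit
3: miss, evict 1, frames (9 2 0 8 3)
2: hit
9: hit
8: hit
3: hit
8: hit
1: miss, evict 2, frames (9 0 8 3 1)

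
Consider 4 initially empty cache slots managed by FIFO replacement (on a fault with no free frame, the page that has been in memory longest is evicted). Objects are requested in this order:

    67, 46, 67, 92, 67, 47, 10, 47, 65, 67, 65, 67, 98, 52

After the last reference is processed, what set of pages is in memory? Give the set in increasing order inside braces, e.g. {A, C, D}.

{52, 65, 67, 98}

67 -> fault, frames (67)
46 -> fault, frames (67 46)
67 -> hit
92 -> fault, frames (67 46 92)
67 -> hit
47 -> fault, frames (67 46 92 47)
10 -> fault, evict 67, frames (46 92 47 10)
47 -> hit
65 -> fault, evict 46, frames (92 47 10 65)
67 -> fault, evict 92, frames (47 10 65 67)
65 -> hit
67 -> hit
98 -> fault, evict 47, frames (10 65 67 98)
52 -> fault, evict 10, frames (65 67 98 52)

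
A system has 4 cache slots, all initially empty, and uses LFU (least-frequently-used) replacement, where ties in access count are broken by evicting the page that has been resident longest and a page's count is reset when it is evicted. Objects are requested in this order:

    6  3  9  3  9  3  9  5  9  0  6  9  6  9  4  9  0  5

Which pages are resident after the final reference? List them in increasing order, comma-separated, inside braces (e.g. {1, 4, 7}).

6 → miss, frames {6}
3 → miss, frames {6,3}
9 → miss, frames {6,3,9}
3 → hit
9 → hit
3 → hit
9 → hit
5 → miss, frames {6,3,9,5}
9 → hit
0 → miss, evict 6, frames {3,9,5,0}
6 → miss, evict 5, frames {3,9,0,6}
9 → hit
6 → hit
9 → hit
4 → miss, evict 0, frames {3,9,6,4}
9 → hit
0 → miss, evict 4, frames {3,9,6,0}
5 → miss, evict 0, frames {3,9,6,5}

{3, 5, 6, 9}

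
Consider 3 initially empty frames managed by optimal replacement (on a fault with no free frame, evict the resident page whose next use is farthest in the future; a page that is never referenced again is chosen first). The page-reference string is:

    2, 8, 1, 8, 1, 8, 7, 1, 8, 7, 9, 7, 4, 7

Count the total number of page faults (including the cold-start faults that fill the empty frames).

2 -> fault, frames (2)
8 -> fault, frames (2 8)
1 -> fault, frames (2 8 1)
8 -> hit
1 -> hit
8 -> hit
7 -> fault, evict 2, frames (8 1 7)
1 -> hit
8 -> hit
7 -> hit
9 -> fault, evict 1, frames (8 7 9)
7 -> hit
4 -> fault, evict 9, frames (8 7 4)
7 -> hit
Page faults: 6.

6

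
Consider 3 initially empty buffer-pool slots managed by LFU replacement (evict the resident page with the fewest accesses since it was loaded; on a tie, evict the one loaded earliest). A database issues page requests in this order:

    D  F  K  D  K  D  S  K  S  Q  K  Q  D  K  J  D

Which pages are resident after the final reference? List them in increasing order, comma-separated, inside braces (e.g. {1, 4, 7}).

{D, J, K}

D: miss, frames {D}
F: miss, frames {D,F}
K: miss, frames {D,F,K}
D: hit
K: hit
D: hit
S: miss, evict F, frames {D,K,S}
K: hit
S: hit
Q: miss, evict S, frames {D,K,Q}
K: hit
Q: hit
D: hit
K: hit
J: miss, evict Q, frames {D,K,J}
D: hit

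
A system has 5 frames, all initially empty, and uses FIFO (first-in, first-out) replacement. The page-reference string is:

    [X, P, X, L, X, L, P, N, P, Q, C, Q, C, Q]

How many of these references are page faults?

6

X: fault, frames {X}
P: fault, frames {X,P}
X: hit
L: fault, frames {X,P,L}
X: hit
L: hit
P: hit
N: fault, frames {X,P,L,N}
P: hit
Q: fault, frames {X,P,L,N,Q}
C: fault, evict X, frames {P,L,N,Q,C}
Q: hit
C: hit
Q: hit
Page faults: 6.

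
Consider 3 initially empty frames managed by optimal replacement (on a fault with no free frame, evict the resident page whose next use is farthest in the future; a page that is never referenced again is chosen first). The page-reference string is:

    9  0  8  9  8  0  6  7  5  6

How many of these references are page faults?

9 → miss, frames (9)
0 → miss, frames (9 0)
8 → miss, frames (9 0 8)
9 → hit
8 → hit
0 → hit
6 → miss, evict 8, frames (9 0 6)
7 → miss, evict 0, frames (9 6 7)
5 → miss, evict 7, frames (9 6 5)
6 → hit
Page faults: 6.

6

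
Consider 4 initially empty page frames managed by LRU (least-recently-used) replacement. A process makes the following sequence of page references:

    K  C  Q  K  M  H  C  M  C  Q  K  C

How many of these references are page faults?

K: miss, frames {K}
C: miss, frames {K,C}
Q: miss, frames {K,C,Q}
K: hit
M: miss, frames {C,Q,K,M}
H: miss, evict C, frames {Q,K,M,H}
C: miss, evict Q, frames {K,M,H,C}
M: hit
C: hit
Q: miss, evict K, frames {H,M,C,Q}
K: miss, evict H, frames {M,C,Q,K}
C: hit
Page faults: 8.

8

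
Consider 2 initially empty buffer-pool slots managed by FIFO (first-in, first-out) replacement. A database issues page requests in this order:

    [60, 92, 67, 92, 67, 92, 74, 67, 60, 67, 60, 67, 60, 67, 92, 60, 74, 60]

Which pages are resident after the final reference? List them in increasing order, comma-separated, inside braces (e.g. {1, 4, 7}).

60 → fault, frames [60]
92 → fault, frames [60, 92]
67 → fault, evict 60, frames [92, 67]
92 → hit
67 → hit
92 → hit
74 → fault, evict 92, frames [67, 74]
67 → hit
60 → fault, evict 67, frames [74, 60]
67 → fault, evict 74, frames [60, 67]
60 → hit
67 → hit
60 → hit
67 → hit
92 → fault, evict 60, frames [67, 92]
60 → fault, evict 67, frames [92, 60]
74 → fault, evict 92, frames [60, 74]
60 → hit

{60, 74}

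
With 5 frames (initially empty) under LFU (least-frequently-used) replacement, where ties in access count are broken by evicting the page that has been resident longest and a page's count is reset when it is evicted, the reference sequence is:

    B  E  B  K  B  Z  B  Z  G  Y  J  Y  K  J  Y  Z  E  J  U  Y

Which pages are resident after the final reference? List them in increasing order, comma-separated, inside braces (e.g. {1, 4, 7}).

B: miss, frames (B)
E: miss, frames (B E)
B: hit
K: miss, frames (B E K)
B: hit
Z: miss, frames (B E K Z)
B: hit
Z: hit
G: miss, frames (B E K Z G)
Y: miss, evict E, frames (B K Z G Y)
J: miss, evict K, frames (B Z G Y J)
Y: hit
K: miss, evict G, frames (B Z Y J K)
J: hit
Y: hit
Z: hit
E: miss, evict K, frames (B Z Y J E)
J: hit
U: miss, evict E, frames (B Z Y J U)
Y: hit

{B, J, U, Y, Z}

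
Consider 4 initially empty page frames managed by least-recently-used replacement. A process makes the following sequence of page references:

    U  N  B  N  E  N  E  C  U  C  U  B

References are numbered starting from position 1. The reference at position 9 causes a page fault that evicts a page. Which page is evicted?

pos 1: U → miss, frames [U]
pos 2: N → miss, frames [U, N]
pos 3: B → miss, frames [U, N, B]
pos 4: N → hit
pos 5: E → miss, frames [U, B, N, E]
pos 6: N → hit
pos 7: E → hit
pos 8: C → miss, evict U, frames [B, N, E, C]
pos 9: U → miss, evict B, frames [N, E, C, U]
At position 9, page B is evicted.

B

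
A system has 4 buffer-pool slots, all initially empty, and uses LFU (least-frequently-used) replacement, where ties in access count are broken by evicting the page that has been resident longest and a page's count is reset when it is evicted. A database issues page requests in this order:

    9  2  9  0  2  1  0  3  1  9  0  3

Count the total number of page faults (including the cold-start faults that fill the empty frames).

9: fault, frames [9]
2: fault, frames [9, 2]
9: hit
0: fault, frames [9, 2, 0]
2: hit
1: fault, frames [9, 2, 0, 1]
0: hit
3: fault, evict 1, frames [9, 2, 0, 3]
1: fault, evict 3, frames [9, 2, 0, 1]
9: hit
0: hit
3: fault, evict 1, frames [9, 2, 0, 3]
Page faults: 7.

7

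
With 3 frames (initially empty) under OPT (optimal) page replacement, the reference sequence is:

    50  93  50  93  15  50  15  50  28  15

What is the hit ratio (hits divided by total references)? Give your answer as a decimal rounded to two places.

0.60

50 → miss, frames [50]
93 → miss, frames [50, 93]
50 → hit
93 → hit
15 → miss, frames [50, 93, 15]
50 → hit
15 → hit
50 → hit
28 → miss, evict 93, frames [50, 15, 28]
15 → hit
Hits: 6 of 10 references → 6/10 = 0.6000.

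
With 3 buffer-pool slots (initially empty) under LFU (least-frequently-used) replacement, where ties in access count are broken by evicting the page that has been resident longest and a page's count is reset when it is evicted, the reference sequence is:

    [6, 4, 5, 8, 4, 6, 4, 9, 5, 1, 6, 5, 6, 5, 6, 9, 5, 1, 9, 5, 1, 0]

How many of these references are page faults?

6 → miss, frames [6]
4 → miss, frames [6, 4]
5 → miss, frames [6, 4, 5]
8 → miss, evict 6, frames [4, 5, 8]
4 → hit
6 → miss, evict 5, frames [4, 8, 6]
4 → hit
9 → miss, evict 8, frames [4, 6, 9]
5 → miss, evict 6, frames [4, 9, 5]
1 → miss, evict 9, frames [4, 5, 1]
6 → miss, evict 5, frames [4, 1, 6]
5 → miss, evict 1, frames [4, 6, 5]
6 → hit
5 → hit
6 → hit
9 → miss, evict 5, frames [4, 6, 9]
5 → miss, evict 9, frames [4, 6, 5]
1 → miss, evict 5, frames [4, 6, 1]
9 → miss, evict 1, frames [4, 6, 9]
5 → miss, evict 9, frames [4, 6, 5]
1 → miss, evict 5, frames [4, 6, 1]
0 → miss, evict 1, frames [4, 6, 0]
Page faults: 17.

17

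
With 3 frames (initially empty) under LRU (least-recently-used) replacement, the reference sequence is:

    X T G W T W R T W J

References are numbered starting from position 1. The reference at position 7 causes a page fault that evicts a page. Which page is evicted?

pos 1: X -> miss, frames {X}
pos 2: T -> miss, frames {X,T}
pos 3: G -> miss, frames {X,T,G}
pos 4: W -> miss, evict X, frames {T,G,W}
pos 5: T -> hit
pos 6: W -> hit
pos 7: R -> miss, evict G, frames {T,W,R}
At position 7, page G is evicted.

G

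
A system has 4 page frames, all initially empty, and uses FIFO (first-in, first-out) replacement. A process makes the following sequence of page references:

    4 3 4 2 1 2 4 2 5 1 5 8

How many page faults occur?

6

4 → fault, frames (4)
3 → fault, frames (4 3)
4 → hit
2 → fault, frames (4 3 2)
1 → fault, frames (4 3 2 1)
2 → hit
4 → hit
2 → hit
5 → fault, evict 4, frames (3 2 1 5)
1 → hit
5 → hit
8 → fault, evict 3, frames (2 1 5 8)
Page faults: 6.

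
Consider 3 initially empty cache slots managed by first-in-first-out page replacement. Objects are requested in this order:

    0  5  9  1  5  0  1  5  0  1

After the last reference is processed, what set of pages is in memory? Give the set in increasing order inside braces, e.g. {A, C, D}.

0 → miss, frames (0)
5 → miss, frames (0 5)
9 → miss, frames (0 5 9)
1 → miss, evict 0, frames (5 9 1)
5 → hit
0 → miss, evict 5, frames (9 1 0)
1 → hit
5 → miss, evict 9, frames (1 0 5)
0 → hit
1 → hit

{0, 1, 5}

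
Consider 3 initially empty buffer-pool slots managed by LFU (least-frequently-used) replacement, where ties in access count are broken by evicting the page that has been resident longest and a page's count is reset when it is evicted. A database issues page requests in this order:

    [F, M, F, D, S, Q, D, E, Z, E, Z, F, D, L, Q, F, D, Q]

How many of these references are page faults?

13

F → miss, frames [F]
M → miss, frames [F, M]
F → hit
D → miss, frames [F, M, D]
S → miss, evict M, frames [F, D, S]
Q → miss, evict D, frames [F, S, Q]
D → miss, evict S, frames [F, Q, D]
E → miss, evict Q, frames [F, D, E]
Z → miss, evict D, frames [F, E, Z]
E → hit
Z → hit
F → hit
D → miss, evict E, frames [F, Z, D]
L → miss, evict D, frames [F, Z, L]
Q → miss, evict L, frames [F, Z, Q]
F → hit
D → miss, evict Q, frames [F, Z, D]
Q → miss, evict D, frames [F, Z, Q]
Page faults: 13.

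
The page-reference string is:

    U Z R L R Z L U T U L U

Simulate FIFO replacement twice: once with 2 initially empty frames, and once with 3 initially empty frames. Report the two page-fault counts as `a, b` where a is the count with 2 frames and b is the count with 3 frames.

9, 6

2 frames: F F F F . F . F F . F F → 9 faults.
3 frames: F F F F . . . F F . . . → 6 faults.
6 < 9: adding a frame reduced faults, as is typical.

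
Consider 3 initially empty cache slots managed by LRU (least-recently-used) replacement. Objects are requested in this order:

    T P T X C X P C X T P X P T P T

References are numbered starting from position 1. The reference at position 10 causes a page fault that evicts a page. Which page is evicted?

P

pos 1: T -> fault, frames {T}
pos 2: P -> fault, frames {T,P}
pos 3: T -> hit
pos 4: X -> fault, frames {P,T,X}
pos 5: C -> fault, evict P, frames {T,X,C}
pos 6: X -> hit
pos 7: P -> fault, evict T, frames {C,X,P}
pos 8: C -> hit
pos 9: X -> hit
pos 10: T -> fault, evict P, frames {C,X,T}
At position 10, page P is evicted.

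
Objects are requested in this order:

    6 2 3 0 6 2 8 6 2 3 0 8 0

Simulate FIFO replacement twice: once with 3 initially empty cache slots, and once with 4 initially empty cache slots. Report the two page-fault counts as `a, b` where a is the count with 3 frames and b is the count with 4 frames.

9, 10

3 frames: F F F F F F F . . F F . . → 9 faults.
4 frames: F F F F . . F F F F F F . → 10 faults.
10 > 9: adding a frame increased faults — Belady's anomaly.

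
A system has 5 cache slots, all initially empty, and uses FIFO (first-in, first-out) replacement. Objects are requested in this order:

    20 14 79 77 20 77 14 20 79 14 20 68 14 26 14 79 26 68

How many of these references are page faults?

6

20 → fault, frames [20]
14 → fault, frames [20, 14]
79 → fault, frames [20, 14, 79]
77 → fault, frames [20, 14, 79, 77]
20 → hit
77 → hit
14 → hit
20 → hit
79 → hit
14 → hit
20 → hit
68 → fault, frames [20, 14, 79, 77, 68]
14 → hit
26 → fault, evict 20, frames [14, 79, 77, 68, 26]
14 → hit
79 → hit
26 → hit
68 → hit
Page faults: 6.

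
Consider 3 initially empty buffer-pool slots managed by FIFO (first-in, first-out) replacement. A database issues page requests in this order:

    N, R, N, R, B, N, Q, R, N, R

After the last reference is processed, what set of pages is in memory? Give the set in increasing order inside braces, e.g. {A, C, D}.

{N, Q, R}

N → miss, frames {N}
R → miss, frames {N,R}
N → hit
R → hit
B → miss, frames {N,R,B}
N → hit
Q → miss, evict N, frames {R,B,Q}
R → hit
N → miss, evict R, frames {B,Q,N}
R → miss, evict B, frames {Q,N,R}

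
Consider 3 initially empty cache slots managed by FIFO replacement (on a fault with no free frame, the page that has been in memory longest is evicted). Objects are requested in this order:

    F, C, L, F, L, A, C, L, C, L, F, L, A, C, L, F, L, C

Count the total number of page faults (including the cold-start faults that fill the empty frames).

F -> miss, frames {F}
C -> miss, frames {F,C}
L -> miss, frames {F,C,L}
F -> hit
L -> hit
A -> miss, evict F, frames {C,L,A}
C -> hit
L -> hit
C -> hit
L -> hit
F -> miss, evict C, frames {L,A,F}
L -> hit
A -> hit
C -> miss, evict L, frames {A,F,C}
L -> miss, evict A, frames {F,C,L}
F -> hit
L -> hit
C -> hit
Page faults: 7.

7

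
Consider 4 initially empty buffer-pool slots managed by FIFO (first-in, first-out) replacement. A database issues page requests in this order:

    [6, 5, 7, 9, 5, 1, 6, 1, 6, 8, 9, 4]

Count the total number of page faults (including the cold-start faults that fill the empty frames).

8

6: fault, frames (6)
5: fault, frames (6 5)
7: fault, frames (6 5 7)
9: fault, frames (6 5 7 9)
5: hit
1: fault, evict 6, frames (5 7 9 1)
6: fault, evict 5, frames (7 9 1 6)
1: hit
6: hit
8: fault, evict 7, frames (9 1 6 8)
9: hit
4: fault, evict 9, frames (1 6 8 4)
Page faults: 8.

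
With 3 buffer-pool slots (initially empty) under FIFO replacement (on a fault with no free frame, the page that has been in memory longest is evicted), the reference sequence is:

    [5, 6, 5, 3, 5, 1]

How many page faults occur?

5 -> miss, frames [5]
6 -> miss, frames [5, 6]
5 -> hit
3 -> miss, frames [5, 6, 3]
5 -> hit
1 -> miss, evict 5, frames [6, 3, 1]
Page faults: 4.

4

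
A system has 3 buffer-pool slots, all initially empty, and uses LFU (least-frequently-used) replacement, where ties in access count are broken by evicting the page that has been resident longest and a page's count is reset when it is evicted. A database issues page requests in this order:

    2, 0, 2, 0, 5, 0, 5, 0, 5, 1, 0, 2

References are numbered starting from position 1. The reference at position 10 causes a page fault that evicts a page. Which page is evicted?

pos 1: 2 → miss, frames (2)
pos 2: 0 → miss, frames (2 0)
pos 3: 2 → hit
pos 4: 0 → hit
pos 5: 5 → miss, frames (2 0 5)
pos 6: 0 → hit
pos 7: 5 → hit
pos 8: 0 → hit
pos 9: 5 → hit
pos 10: 1 → miss, evict 2, frames (0 5 1)
At position 10, page 2 is evicted.

2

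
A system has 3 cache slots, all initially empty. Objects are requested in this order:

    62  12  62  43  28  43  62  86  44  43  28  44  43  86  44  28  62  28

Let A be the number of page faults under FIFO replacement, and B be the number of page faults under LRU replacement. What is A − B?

2

Under FIFO: F F . F F . F F F F F . . F F . F F → 13 faults.
Under LRU: F F . F F . . F F F F . . F . F F . → 11 faults.
A − B = 13 − 11 = 2.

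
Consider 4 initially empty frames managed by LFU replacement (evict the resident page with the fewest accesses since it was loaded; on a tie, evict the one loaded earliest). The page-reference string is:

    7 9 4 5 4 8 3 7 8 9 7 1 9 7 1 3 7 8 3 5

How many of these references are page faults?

13

7 -> fault, frames (7)
9 -> fault, frames (7 9)
4 -> fault, frames (7 9 4)
5 -> fault, frames (7 9 4 5)
4 -> hit
8 -> fault, evict 7, frames (9 4 5 8)
3 -> fault, evict 9, frames (4 5 8 3)
7 -> fault, evict 5, frames (4 8 3 7)
8 -> hit
9 -> fault, evict 3, frames (4 8 7 9)
7 -> hit
1 -> fault, evict 9, frames (4 8 7 1)
9 -> fault, evict 1, frames (4 8 7 9)
7 -> hit
1 -> fault, evict 9, frames (4 8 7 1)
3 -> fault, evict 1, frames (4 8 7 3)
7 -> hit
8 -> hit
3 -> hit
5 -> fault, evict 4, frames (8 7 3 5)
Page faults: 13.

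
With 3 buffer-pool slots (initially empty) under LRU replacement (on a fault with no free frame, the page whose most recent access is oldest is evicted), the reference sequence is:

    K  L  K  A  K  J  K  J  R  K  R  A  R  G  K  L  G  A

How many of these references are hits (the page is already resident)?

8

K -> fault, frames [K]
L -> fault, frames [K, L]
K -> hit
A -> fault, frames [L, K, A]
K -> hit
J -> fault, evict L, frames [A, K, J]
K -> hit
J -> hit
R -> fault, evict A, frames [K, J, R]
K -> hit
R -> hit
A -> fault, evict J, frames [K, R, A]
R -> hit
G -> fault, evict K, frames [A, R, G]
K -> fault, evict A, frames [R, G, K]
L -> fault, evict R, frames [G, K, L]
G -> hit
A -> fault, evict K, frames [L, G, A]
Hits: 8.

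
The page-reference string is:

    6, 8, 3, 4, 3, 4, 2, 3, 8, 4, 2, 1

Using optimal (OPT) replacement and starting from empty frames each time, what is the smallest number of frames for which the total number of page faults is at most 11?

f=1: 12 faults
f=2: 8 faults
f=3: 7 faults
f=4: 6 faults
f=5: 6 faults
f=6: 6 faults
Smallest f with faults ≤ 11 is 2.

2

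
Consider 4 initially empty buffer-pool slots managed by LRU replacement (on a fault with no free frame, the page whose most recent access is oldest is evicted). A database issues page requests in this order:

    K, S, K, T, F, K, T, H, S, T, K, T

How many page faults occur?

K → fault, frames (K)
S → fault, frames (K S)
K → hit
T → fault, frames (S K T)
F → fault, frames (S K T F)
K → hit
T → hit
H → fault, evict S, frames (F K T H)
S → fault, evict F, frames (K T H S)
T → hit
K → hit
T → hit
Page faults: 6.

6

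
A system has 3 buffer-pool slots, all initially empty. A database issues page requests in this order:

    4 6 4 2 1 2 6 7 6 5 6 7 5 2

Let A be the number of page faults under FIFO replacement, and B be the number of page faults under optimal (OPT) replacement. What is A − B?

Under FIFO: F F . F F . . F F F . . . F → 8 faults.
Under OPT: F F . F F . . F . F . . . F → 7 faults.
A − B = 8 − 7 = 1.

1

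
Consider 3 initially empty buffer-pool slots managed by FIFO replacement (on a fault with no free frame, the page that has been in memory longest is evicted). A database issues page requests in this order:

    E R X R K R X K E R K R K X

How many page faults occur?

E -> miss, frames [E]
R -> miss, frames [E, R]
X -> miss, frames [E, R, X]
R -> hit
K -> miss, evict E, frames [R, X, K]
R -> hit
X -> hit
K -> hit
E -> miss, evict R, frames [X, K, E]
R -> miss, evict X, frames [K, E, R]
K -> hit
R -> hit
K -> hit
X -> miss, evict K, frames [E, R, X]
Page faults: 7.

7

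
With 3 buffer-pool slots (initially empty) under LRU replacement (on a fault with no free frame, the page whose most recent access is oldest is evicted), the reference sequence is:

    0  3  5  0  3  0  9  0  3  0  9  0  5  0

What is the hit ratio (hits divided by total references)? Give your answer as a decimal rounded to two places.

0 -> fault, frames (0)
3 -> fault, frames (0 3)
5 -> fault, frames (0 3 5)
0 -> hit
3 -> hit
0 -> hit
9 -> fault, evict 5, frames (3 0 9)
0 -> hit
3 -> hit
0 -> hit
9 -> hit
0 -> hit
5 -> fault, evict 3, frames (9 0 5)
0 -> hit
Hits: 9 of 14 references → 9/14 = 0.6429.

0.64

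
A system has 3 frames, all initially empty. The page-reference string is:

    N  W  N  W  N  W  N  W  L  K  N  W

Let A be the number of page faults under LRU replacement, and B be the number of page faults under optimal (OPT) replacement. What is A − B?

Under LRU: F F . . . . . . F F F F → 6 faults.
Under OPT: F F . . . . . . F F . . → 4 faults.
A − B = 6 − 4 = 2.

2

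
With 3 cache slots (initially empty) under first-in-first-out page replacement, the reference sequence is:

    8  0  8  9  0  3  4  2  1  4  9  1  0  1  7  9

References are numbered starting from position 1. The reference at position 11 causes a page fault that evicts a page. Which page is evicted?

4

pos 1: 8 -> miss, frames (8)
pos 2: 0 -> miss, frames (8 0)
pos 3: 8 -> hit
pos 4: 9 -> miss, frames (8 0 9)
pos 5: 0 -> hit
pos 6: 3 -> miss, evict 8, frames (0 9 3)
pos 7: 4 -> miss, evict 0, frames (9 3 4)
pos 8: 2 -> miss, evict 9, frames (3 4 2)
pos 9: 1 -> miss, evict 3, frames (4 2 1)
pos 10: 4 -> hit
pos 11: 9 -> miss, evict 4, frames (2 1 9)
At position 11, page 4 is evicted.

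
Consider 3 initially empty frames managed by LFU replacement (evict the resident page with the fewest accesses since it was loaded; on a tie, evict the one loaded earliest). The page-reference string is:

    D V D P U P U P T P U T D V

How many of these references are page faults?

7

D -> fault, frames {D}
V -> fault, frames {D,V}
D -> hit
P -> fault, frames {D,V,P}
U -> fault, evict V, frames {D,P,U}
P -> hit
U -> hit
P -> hit
T -> fault, evict D, frames {P,U,T}
P -> hit
U -> hit
T -> hit
D -> fault, evict T, frames {P,U,D}
V -> fault, evict D, frames {P,U,V}
Page faults: 7.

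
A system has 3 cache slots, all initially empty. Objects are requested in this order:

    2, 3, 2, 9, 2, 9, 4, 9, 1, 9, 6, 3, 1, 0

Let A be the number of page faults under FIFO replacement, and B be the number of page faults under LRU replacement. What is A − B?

-1

Under FIFO: F F . F . . F . F . F F . F → 8 faults.
Under LRU: F F . F . . F . F . F F F F → 9 faults.
A − B = 8 − 9 = -1.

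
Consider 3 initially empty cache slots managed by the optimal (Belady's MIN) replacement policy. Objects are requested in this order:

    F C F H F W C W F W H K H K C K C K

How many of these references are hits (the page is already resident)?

F: miss, frames (F)
C: miss, frames (F C)
F: hit
H: miss, frames (F C H)
F: hit
W: miss, evict H, frames (F C W)
C: hit
W: hit
F: hit
W: hit
H: miss, evict W, frames (F C H)
K: miss, evict F, frames (C H K)
H: hit
K: hit
C: hit
K: hit
C: hit
K: hit
Hits: 12.

12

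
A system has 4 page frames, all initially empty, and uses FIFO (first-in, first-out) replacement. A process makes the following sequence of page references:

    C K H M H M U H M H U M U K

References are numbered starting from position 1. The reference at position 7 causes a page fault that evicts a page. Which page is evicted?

pos 1: C → fault, frames (C)
pos 2: K → fault, frames (C K)
pos 3: H → fault, frames (C K H)
pos 4: M → fault, frames (C K H M)
pos 5: H → hit
pos 6: M → hit
pos 7: U → fault, evict C, frames (K H M U)
At position 7, page C is evicted.

C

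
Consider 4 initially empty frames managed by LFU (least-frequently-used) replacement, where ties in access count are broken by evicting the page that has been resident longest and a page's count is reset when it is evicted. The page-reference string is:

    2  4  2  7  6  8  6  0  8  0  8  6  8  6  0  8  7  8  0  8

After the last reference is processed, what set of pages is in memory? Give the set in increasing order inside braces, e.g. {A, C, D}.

2: fault, frames {2}
4: fault, frames {2,4}
2: hit
7: fault, frames {2,4,7}
6: fault, frames {2,4,7,6}
8: fault, evict 4, frames {2,7,6,8}
6: hit
0: fault, evict 7, frames {2,6,8,0}
8: hit
0: hit
8: hit
6: hit
8: hit
6: hit
0: hit
8: hit
7: fault, evict 2, frames {6,8,0,7}
8: hit
0: hit
8: hit

{0, 6, 7, 8}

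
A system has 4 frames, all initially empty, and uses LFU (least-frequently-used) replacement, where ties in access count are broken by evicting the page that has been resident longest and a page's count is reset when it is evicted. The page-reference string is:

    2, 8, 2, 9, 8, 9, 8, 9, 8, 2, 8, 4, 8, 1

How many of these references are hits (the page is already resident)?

9

2 → miss, frames {2}
8 → miss, frames {2,8}
2 → hit
9 → miss, frames {2,8,9}
8 → hit
9 → hit
8 → hit
9 → hit
8 → hit
2 → hit
8 → hit
4 → miss, frames {2,8,9,4}
8 → hit
1 → miss, evict 4, frames {2,8,9,1}
Hits: 9.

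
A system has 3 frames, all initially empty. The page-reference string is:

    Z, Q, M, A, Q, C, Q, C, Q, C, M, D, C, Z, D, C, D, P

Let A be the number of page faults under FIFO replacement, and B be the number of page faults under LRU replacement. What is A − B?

2

Under FIFO: F F F F . F F . . . F F F F . . . F → 11 faults.
Under LRU: F F F F . F . . . . F F . F . . . F → 9 faults.
A − B = 11 − 9 = 2.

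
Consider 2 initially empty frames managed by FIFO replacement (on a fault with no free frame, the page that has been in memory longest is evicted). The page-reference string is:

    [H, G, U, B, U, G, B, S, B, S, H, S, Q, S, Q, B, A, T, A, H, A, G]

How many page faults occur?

H -> miss, frames [H]
G -> miss, frames [H, G]
U -> miss, evict H, frames [G, U]
B -> miss, evict G, frames [U, B]
U -> hit
G -> miss, evict U, frames [B, G]
B -> hit
S -> miss, evict B, frames [G, S]
B -> miss, evict G, frames [S, B]
S -> hit
H -> miss, evict S, frames [B, H]
S -> miss, evict B, frames [H, S]
Q -> miss, evict H, frames [S, Q]
S -> hit
Q -> hit
B -> miss, evict S, frames [Q, B]
A -> miss, evict Q, frames [B, A]
T -> miss, evict B, frames [A, T]
A -> hit
H -> miss, evict A, frames [T, H]
A -> miss, evict T, frames [H, A]
G -> miss, evict H, frames [A, G]
Page faults: 16.

16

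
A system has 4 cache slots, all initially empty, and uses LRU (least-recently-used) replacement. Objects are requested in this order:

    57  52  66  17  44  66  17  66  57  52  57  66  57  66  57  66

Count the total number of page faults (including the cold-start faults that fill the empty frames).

7

57 → miss, frames (57)
52 → miss, frames (57 52)
66 → miss, frames (57 52 66)
17 → miss, frames (57 52 66 17)
44 → miss, evict 57, frames (52 66 17 44)
66 → hit
17 → hit
66 → hit
57 → miss, evict 52, frames (44 17 66 57)
52 → miss, evict 44, frames (17 66 57 52)
57 → hit
66 → hit
57 → hit
66 → hit
57 → hit
66 → hit
Page faults: 7.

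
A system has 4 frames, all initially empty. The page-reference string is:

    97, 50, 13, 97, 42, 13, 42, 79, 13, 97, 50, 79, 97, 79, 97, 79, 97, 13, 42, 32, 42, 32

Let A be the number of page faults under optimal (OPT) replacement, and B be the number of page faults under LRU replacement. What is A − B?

Under OPT: F F F . F . . F . . . . . . . . . . F F . . → 7 faults.
Under LRU: F F F . F . . F . . F . . . . . . . F F . . → 8 faults.
A − B = 7 − 8 = -1.

-1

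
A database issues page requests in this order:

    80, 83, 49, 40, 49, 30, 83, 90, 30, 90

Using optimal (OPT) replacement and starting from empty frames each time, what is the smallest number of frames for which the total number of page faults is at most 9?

f=1: 10 faults
f=2: 7 faults
f=3: 6 faults
f=4: 6 faults
f=5: 6 faults
f=6: 6 faults
Smallest f with faults ≤ 9 is 2.

2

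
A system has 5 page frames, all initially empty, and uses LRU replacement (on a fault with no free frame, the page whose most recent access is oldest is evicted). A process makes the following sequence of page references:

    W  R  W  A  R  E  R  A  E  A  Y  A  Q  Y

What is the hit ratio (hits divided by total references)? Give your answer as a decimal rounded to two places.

0.57

W: fault, frames {W}
R: fault, frames {W,R}
W: hit
A: fault, frames {R,W,A}
R: hit
E: fault, frames {W,A,R,E}
R: hit
A: hit
E: hit
A: hit
Y: fault, frames {W,R,E,A,Y}
A: hit
Q: fault, evict W, frames {R,E,Y,A,Q}
Y: hit
Hits: 8 of 14 references → 8/14 = 0.5714.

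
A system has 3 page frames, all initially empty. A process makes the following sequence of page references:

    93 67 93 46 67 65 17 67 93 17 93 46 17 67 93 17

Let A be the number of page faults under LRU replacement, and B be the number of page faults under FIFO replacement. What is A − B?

-2

Under LRU: F F . F . F F . F . . F . F F . → 9 faults.
Under FIFO: F F . F . F F F F . . F F F F . → 11 faults.
A − B = 9 − 11 = -2.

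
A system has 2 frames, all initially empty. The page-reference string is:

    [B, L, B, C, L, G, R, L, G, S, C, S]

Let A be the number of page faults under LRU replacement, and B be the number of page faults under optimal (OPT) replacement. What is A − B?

Under LRU: F F . F F F F F F F F . → 10 faults.
Under OPT: F F . F . F F . F F F . → 8 faults.
A − B = 10 − 8 = 2.

2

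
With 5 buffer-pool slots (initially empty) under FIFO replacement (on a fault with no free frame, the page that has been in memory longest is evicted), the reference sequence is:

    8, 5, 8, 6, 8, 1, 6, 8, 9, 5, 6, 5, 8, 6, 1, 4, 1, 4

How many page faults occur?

8 -> fault, frames {8}
5 -> fault, frames {8,5}
8 -> hit
6 -> fault, frames {8,5,6}
8 -> hit
1 -> fault, frames {8,5,6,1}
6 -> hit
8 -> hit
9 -> fault, frames {8,5,6,1,9}
5 -> hit
6 -> hit
5 -> hit
8 -> hit
6 -> hit
1 -> hit
4 -> fault, evict 8, frames {5,6,1,9,4}
1 -> hit
4 -> hit
Page faults: 6.

6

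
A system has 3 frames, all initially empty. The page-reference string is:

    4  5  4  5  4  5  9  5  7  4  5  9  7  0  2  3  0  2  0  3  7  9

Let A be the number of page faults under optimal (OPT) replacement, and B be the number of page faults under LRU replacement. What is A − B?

Under OPT: F F . . . . F . F . . F . F F F . . . . F F → 10 faults.
Under LRU: F F . . . . F . F F . F F F F F . . . . F F → 12 faults.
A − B = 10 − 12 = -2.

-2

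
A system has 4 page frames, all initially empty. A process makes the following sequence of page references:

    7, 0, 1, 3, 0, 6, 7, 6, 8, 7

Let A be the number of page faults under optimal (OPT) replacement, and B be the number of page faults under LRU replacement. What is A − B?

Under OPT: F F F F . F . . F . → 6 faults.
Under LRU: F F F F . F F . F . → 7 faults.
A − B = 6 − 7 = -1.

-1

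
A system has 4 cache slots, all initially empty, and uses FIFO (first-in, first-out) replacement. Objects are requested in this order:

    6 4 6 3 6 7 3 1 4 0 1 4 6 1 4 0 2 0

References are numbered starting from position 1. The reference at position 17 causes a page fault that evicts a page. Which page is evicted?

pos 1: 6: fault, frames (6)
pos 2: 4: fault, frames (6 4)
pos 3: 6: hit
pos 4: 3: fault, frames (6 4 3)
pos 5: 6: hit
pos 6: 7: fault, frames (6 4 3 7)
pos 7: 3: hit
pos 8: 1: fault, evict 6, frames (4 3 7 1)
pos 9: 4: hit
pos 10: 0: fault, evict 4, frames (3 7 1 0)
pos 11: 1: hit
pos 12: 4: fault, evict 3, frames (7 1 0 4)
pos 13: 6: fault, evict 7, frames (1 0 4 6)
pos 14: 1: hit
pos 15: 4: hit
pos 16: 0: hit
pos 17: 2: fault, evict 1, frames (0 4 6 2)
At position 17, page 1 is evicted.

1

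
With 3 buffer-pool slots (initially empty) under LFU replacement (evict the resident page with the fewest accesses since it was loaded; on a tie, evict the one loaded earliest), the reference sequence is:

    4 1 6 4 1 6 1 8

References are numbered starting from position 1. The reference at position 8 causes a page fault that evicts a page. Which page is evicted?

pos 1: 4 → fault, frames (4)
pos 2: 1 → fault, frames (4 1)
pos 3: 6 → fault, frames (4 1 6)
pos 4: 4 → hit
pos 5: 1 → hit
pos 6: 6 → hit
pos 7: 1 → hit
pos 8: 8 → fault, evict 4, frames (1 6 8)
At position 8, page 4 is evicted.

4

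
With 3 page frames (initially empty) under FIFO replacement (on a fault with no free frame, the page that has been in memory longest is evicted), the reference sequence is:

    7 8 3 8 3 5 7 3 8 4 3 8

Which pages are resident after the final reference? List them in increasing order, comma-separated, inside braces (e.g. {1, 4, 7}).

{3, 4, 8}

7: fault, frames [7]
8: fault, frames [7, 8]
3: fault, frames [7, 8, 3]
8: hit
3: hit
5: fault, evict 7, frames [8, 3, 5]
7: fault, evict 8, frames [3, 5, 7]
3: hit
8: fault, evict 3, frames [5, 7, 8]
4: fault, evict 5, frames [7, 8, 4]
3: fault, evict 7, frames [8, 4, 3]
8: hit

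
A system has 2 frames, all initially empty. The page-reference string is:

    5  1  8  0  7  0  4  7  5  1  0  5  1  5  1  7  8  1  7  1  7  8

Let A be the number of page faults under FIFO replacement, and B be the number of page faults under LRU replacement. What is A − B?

Under FIFO: F F F F F . F . F F F F F . . F F F F . . F → 16 faults.
Under LRU: F F F F F . F F F F F F F . . F F F F . . F → 17 faults.
A − B = 16 − 17 = -1.

-1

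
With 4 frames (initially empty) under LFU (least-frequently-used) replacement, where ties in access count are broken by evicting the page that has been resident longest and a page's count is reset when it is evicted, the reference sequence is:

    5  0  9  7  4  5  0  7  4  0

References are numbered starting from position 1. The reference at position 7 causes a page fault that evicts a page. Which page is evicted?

pos 1: 5 -> miss, frames {5}
pos 2: 0 -> miss, frames {5,0}
pos 3: 9 -> miss, frames {5,0,9}
pos 4: 7 -> miss, frames {5,0,9,7}
pos 5: 4 -> miss, evict 5, frames {0,9,7,4}
pos 6: 5 -> miss, evict 0, frames {9,7,4,5}
pos 7: 0 -> miss, evict 9, frames {7,4,5,0}
At position 7, page 9 is evicted.

9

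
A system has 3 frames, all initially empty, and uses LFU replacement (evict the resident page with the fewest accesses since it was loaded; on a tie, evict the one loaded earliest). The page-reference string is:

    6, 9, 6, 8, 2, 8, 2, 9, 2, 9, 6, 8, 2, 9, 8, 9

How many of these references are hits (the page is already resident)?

9

6 → miss, frames [6]
9 → miss, frames [6, 9]
6 → hit
8 → miss, frames [6, 9, 8]
2 → miss, evict 9, frames [6, 8, 2]
8 → hit
2 → hit
9 → miss, evict 6, frames [8, 2, 9]
2 → hit
9 → hit
6 → miss, evict 8, frames [2, 9, 6]
8 → miss, evict 6, frames [2, 9, 8]
2 → hit
9 → hit
8 → hit
9 → hit
Hits: 9.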